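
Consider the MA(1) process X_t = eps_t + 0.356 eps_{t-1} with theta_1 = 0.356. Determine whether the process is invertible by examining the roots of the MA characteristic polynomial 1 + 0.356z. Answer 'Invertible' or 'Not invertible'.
\text{Invertible}

The MA(q) characteristic polynomial is P(z) = 1 + 0.356z.
Invertibility requires all roots to lie outside the unit circle, i.e. |z| > 1 for every root.
This is linear in z: 1 + (0.356) z = 0  =>  z = -1/(0.356) = -2.808989,  |z| = 2.808989.
Moduli of all roots: 2.8090.
All moduli strictly greater than 1? Yes.
Verdict: Invertible.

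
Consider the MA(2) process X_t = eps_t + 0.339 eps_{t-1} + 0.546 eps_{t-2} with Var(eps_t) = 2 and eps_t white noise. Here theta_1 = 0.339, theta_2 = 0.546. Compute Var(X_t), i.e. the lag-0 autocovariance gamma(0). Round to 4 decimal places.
\gamma(0) = 2.8261

For an MA(q) process X_t = eps_t + sum_i theta_i eps_{t-i} with
Var(eps_t) = sigma^2, the variance is
  gamma(0) = sigma^2 * (1 + sum_i theta_i^2).
  sum_i theta_i^2 = (0.339)^2 + (0.546)^2 = 0.114921 + 0.298116 = 0.413037.
  gamma(0) = 2 * (1 + 0.413037) = 2 * 1.413037 = 2.826074, which rounds to 2.8261.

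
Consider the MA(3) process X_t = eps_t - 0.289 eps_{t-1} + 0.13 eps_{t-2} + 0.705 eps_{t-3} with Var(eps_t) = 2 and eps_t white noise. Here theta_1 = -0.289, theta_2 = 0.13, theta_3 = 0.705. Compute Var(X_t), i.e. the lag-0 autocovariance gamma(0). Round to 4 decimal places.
\gamma(0) = 3.1949

For an MA(q) process X_t = eps_t + sum_i theta_i eps_{t-i} with
Var(eps_t) = sigma^2, the variance is
  gamma(0) = sigma^2 * (1 + sum_i theta_i^2).
  sum_i theta_i^2 = (-0.289)^2 + (0.13)^2 + (0.705)^2 = 0.083521 + 0.0169 + 0.497025 = 0.597446.
  gamma(0) = 2 * (1 + 0.597446) = 2 * 1.597446 = 3.194892, which rounds to 3.1949.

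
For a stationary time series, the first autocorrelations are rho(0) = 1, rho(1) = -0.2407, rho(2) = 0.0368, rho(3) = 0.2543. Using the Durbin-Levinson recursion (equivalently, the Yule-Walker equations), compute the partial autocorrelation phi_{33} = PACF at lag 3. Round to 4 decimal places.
\phi_{33} = 0.2740

The PACF at lag k is phi_{kk}, the last component of the solution
to the Yule-Walker system G_k phi = r_k where
  (G_k)_{ij} = rho(|i - j|), (r_k)_i = rho(i), i,j = 1..k.
Equivalently, Durbin-Levinson gives phi_{kk} iteratively:
  phi_{11} = rho(1)
  phi_{kk} = [rho(k) - sum_{j=1..k-1} phi_{k-1,j} rho(k-j)]
            / [1 - sum_{j=1..k-1} phi_{k-1,j} rho(j)],
  phi_{k,j} = phi_{k-1,j} - phi_{kk} phi_{k-1,k-j},  j = 1..k-1.
Step k = 1:
  phi_11 = rho(1) = -0.2407.
Step k = 2:
  phi_22 = [rho(2) - phi_11 rho(1)] / [1 - phi_11 rho(1)] = [0.0368 - (-0.2407)(-0.2407)] / [1 - (-0.2407)(-0.2407)]
         = -0.02113649 / 0.94206351 = -0.022436.
  Update: phi_21 = phi_11 - phi_22 phi_11 = -0.2407 - (-0.022436)(-0.2407) = -0.2461.
Step k = 3:
  phi_33 = [rho(3) - phi_21 rho(2) - phi_22 rho(1)] / [1 - phi_21 rho(1) - phi_22 rho(2)]
    numerator   = 0.2543 - (-0.2461)(0.0368) - (-0.022436)(-0.2407) = 0.25795606
    denominator = 1 - (-0.2461)(-0.2407) - (-0.022436)(0.0368) = 0.94158928
  phi_33 = 0.25795606 / 0.94158928 = 0.274.
Therefore phi_{33} = 0.2740.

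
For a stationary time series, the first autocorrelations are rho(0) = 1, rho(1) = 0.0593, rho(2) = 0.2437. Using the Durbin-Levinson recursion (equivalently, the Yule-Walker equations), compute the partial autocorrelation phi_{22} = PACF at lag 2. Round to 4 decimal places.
\phi_{22} = 0.2410

The PACF at lag k is phi_{kk}, the last component of the solution
to the Yule-Walker system G_k phi = r_k where
  (G_k)_{ij} = rho(|i - j|), (r_k)_i = rho(i), i,j = 1..k.
Equivalently, Durbin-Levinson gives phi_{kk} iteratively:
  phi_{11} = rho(1)
  phi_{kk} = [rho(k) - sum_{j=1..k-1} phi_{k-1,j} rho(k-j)]
            / [1 - sum_{j=1..k-1} phi_{k-1,j} rho(j)],
  phi_{k,j} = phi_{k-1,j} - phi_{kk} phi_{k-1,k-j},  j = 1..k-1.
Step k = 1:
  phi_11 = rho(1) = 0.0593.
Step k = 2:
  phi_22 = [rho(2) - phi_11 rho(1)] / [1 - phi_11 rho(1)] = [0.2437 - (0.0593)(0.0593)] / [1 - (0.0593)(0.0593)]
         = 0.24018351 / 0.99648351 = 0.241.
Therefore phi_{22} = 0.2410.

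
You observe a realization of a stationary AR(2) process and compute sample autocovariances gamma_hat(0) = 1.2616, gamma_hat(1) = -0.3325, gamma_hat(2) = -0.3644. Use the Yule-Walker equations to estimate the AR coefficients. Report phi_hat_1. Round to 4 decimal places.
\hat\phi_{1} = -0.3650

The Yule-Walker equations for an AR(p) process read, in matrix form,
  Gamma_p phi = r_p,   with   (Gamma_p)_{ij} = gamma(|i - j|),
                       (r_p)_i = gamma(i),   i,j = 1..p.
Substitute the sample gammas (Toeplitz matrix and right-hand side of size 2):
  Gamma_p = [[1.2616, -0.3325], [-0.3325, 1.2616]]
  r_p     = [-0.3325, -0.3644]
Written out:
  1.2616 phi_1 - 0.3325 phi_2 = -0.3325
  -0.3325 phi_1 + 1.2616 phi_2 = -0.3644
Solve by Cramer's rule:
  det = gamma(0)^2 - gamma(1)^2 = (1.2616)^2 - (-0.3325)^2 = 1.59163456 - 0.11055625 = 1.48107831
  phi_hat_1 = [gamma(1) gamma(0) - gamma(1) gamma(2)] / det = [(-0.3325)(1.2616) - (-0.3325)(-0.3644)] / 1.48107831 = -0.540645 / 1.48107831 = -0.365
  phi_hat_2 = [gamma(0) gamma(2) - gamma(1)^2] / det = [(1.2616)(-0.3644) - (-0.3325)^2] / 1.48107831 = -0.57028329 / 1.48107831 = -0.385
So phi_hat = [-0.3650, -0.3850].
Therefore phi_hat_1 = -0.3650.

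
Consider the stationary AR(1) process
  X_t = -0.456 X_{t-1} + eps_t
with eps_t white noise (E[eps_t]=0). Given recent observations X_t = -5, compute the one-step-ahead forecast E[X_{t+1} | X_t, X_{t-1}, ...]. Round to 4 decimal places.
E[X_{t+1} \mid \mathcal F_t] = 2.2800

For an AR(p) model X_t = c + sum_i phi_i X_{t-i} + eps_t, the
one-step-ahead conditional mean is
  E[X_{t+1} | X_t, ...] = c + sum_i phi_i X_{t+1-i}.
Substitute known values:
  E[X_{t+1} | ...] = (-0.456) * (-5)
                   = 2.2800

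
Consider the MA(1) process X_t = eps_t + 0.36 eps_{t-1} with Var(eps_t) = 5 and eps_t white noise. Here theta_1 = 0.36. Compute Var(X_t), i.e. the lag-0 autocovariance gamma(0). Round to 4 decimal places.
\gamma(0) = 5.6480

For an MA(q) process X_t = eps_t + sum_i theta_i eps_{t-i} with
Var(eps_t) = sigma^2, the variance is
  gamma(0) = sigma^2 * (1 + sum_i theta_i^2).
  sum_i theta_i^2 = (0.36)^2 = 0.1296.
  gamma(0) = 5 * (1 + 0.1296) = 5 * 1.1296 = 5.648, which rounds to 5.6480.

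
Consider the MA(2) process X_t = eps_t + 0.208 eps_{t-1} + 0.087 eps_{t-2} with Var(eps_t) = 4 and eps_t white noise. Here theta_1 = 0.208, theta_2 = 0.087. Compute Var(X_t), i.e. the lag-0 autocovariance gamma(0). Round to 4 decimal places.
\gamma(0) = 4.2033

For an MA(q) process X_t = eps_t + sum_i theta_i eps_{t-i} with
Var(eps_t) = sigma^2, the variance is
  gamma(0) = sigma^2 * (1 + sum_i theta_i^2).
  sum_i theta_i^2 = (0.208)^2 + (0.087)^2 = 0.043264 + 0.007569 = 0.050833.
  gamma(0) = 4 * (1 + 0.050833) = 4 * 1.050833 = 4.203332, which rounds to 4.2033.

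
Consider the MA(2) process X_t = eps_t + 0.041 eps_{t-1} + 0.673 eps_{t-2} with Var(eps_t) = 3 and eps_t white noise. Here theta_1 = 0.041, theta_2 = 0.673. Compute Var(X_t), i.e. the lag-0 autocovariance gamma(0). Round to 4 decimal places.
\gamma(0) = 4.3638

For an MA(q) process X_t = eps_t + sum_i theta_i eps_{t-i} with
Var(eps_t) = sigma^2, the variance is
  gamma(0) = sigma^2 * (1 + sum_i theta_i^2).
  sum_i theta_i^2 = (0.041)^2 + (0.673)^2 = 0.001681 + 0.452929 = 0.45461.
  gamma(0) = 3 * (1 + 0.45461) = 3 * 1.45461 = 4.36383, which rounds to 4.3638.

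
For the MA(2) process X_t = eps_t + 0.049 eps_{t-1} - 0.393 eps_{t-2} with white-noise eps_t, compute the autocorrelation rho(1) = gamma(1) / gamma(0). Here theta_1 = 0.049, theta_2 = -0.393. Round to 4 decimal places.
\rho(1) = 0.0257

For an MA(q) process with theta_0 = 1, the autocovariance is
  gamma(k) = sigma^2 * sum_{i=0..q-k} theta_i * theta_{i+k},
and rho(k) = gamma(k) / gamma(0). Sigma^2 cancels.
  numerator   = (1)*(0.049) + (0.049)*(-0.393) = 0.029743.
  denominator = (1)^2 + (0.049)^2 + (-0.393)^2 = 1.15685.
  rho(1) = 0.029743 / 1.15685 = 0.0257.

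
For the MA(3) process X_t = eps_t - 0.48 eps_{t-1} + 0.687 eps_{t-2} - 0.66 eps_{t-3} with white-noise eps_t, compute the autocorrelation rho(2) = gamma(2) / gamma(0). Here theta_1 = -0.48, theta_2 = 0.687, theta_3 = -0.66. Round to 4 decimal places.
\rho(2) = 0.4695

For an MA(q) process with theta_0 = 1, the autocovariance is
  gamma(k) = sigma^2 * sum_{i=0..q-k} theta_i * theta_{i+k},
and rho(k) = gamma(k) / gamma(0). Sigma^2 cancels.
  numerator   = (1)*(0.687) + (-0.48)*(-0.66) = 1.0038.
  denominator = (1)^2 + (-0.48)^2 + (0.687)^2 + (-0.66)^2 = 2.137969.
  rho(2) = 1.0038 / 2.137969 = 0.4695.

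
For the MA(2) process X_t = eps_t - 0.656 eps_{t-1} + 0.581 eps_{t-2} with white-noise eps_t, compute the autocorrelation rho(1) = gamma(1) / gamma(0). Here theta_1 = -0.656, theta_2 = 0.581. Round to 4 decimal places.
\rho(1) = -0.5866

For an MA(q) process with theta_0 = 1, the autocovariance is
  gamma(k) = sigma^2 * sum_{i=0..q-k} theta_i * theta_{i+k},
and rho(k) = gamma(k) / gamma(0). Sigma^2 cancels.
  numerator   = (1)*(-0.656) + (-0.656)*(0.581) = -1.037136.
  denominator = (1)^2 + (-0.656)^2 + (0.581)^2 = 1.767897.
  rho(1) = -1.037136 / 1.767897 = -0.5866.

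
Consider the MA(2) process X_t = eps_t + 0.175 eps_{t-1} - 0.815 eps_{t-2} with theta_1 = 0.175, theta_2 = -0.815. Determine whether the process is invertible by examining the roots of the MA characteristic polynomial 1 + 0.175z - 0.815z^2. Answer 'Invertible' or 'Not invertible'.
\text{Invertible}

The MA(q) characteristic polynomial is P(z) = 1 + 0.175z - 0.815z^2.
Invertibility requires all roots to lie outside the unit circle, i.e. |z| > 1 for every root.
Set 1 + (0.175) z + (-0.815) z^2 = 0, i.e. a z^2 + b z + c = 0 with a = -0.815, b = 0.175, c = 1.
Discriminant D = b^2 - 4ac = (0.175)^2 - 4*(-0.815)*1 = 0.030625 - (-3.26) = 3.290625.
D >= 0, so the roots are real: z = (-b +/- sqrt(D)) / (2a) = (-0.175 +/- 1.814008) / (-1.63).
  z_1 = (-0.175 + 1.814008) / (-1.63) = -1.0055,   |z_1| = 1.0055.
  z_2 = (-0.175 - 1.814008) / (-1.63) = 1.2203,   |z_2| = 1.2203.
Moduli of all roots: 1.0055, 1.2203.
All moduli strictly greater than 1? Yes.
Verdict: Invertible.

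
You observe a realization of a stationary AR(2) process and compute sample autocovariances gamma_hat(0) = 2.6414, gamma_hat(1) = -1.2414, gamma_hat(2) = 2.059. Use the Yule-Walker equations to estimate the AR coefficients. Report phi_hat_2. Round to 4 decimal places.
\hat\phi_{2} = 0.7170

The Yule-Walker equations for an AR(p) process read, in matrix form,
  Gamma_p phi = r_p,   with   (Gamma_p)_{ij} = gamma(|i - j|),
                       (r_p)_i = gamma(i),   i,j = 1..p.
Substitute the sample gammas (Toeplitz matrix and right-hand side of size 2):
  Gamma_p = [[2.6414, -1.2414], [-1.2414, 2.6414]]
  r_p     = [-1.2414, 2.059]
Written out:
  2.6414 phi_1 - 1.2414 phi_2 = -1.2414
  -1.2414 phi_1 + 2.6414 phi_2 = 2.059
Solve by Cramer's rule:
  det = gamma(0)^2 - gamma(1)^2 = (2.6414)^2 - (-1.2414)^2 = 6.97699396 - 1.54107396 = 5.43592
  phi_hat_1 = [gamma(1) gamma(0) - gamma(1) gamma(2)] / det = [(-1.2414)(2.6414) - (-1.2414)(2.059)] / 5.43592 = -0.72299136 / 5.43592 = -0.133
  phi_hat_2 = [gamma(0) gamma(2) - gamma(1)^2] / det = [(2.6414)(2.059) - (-1.2414)^2] / 5.43592 = 3.89756864 / 5.43592 = 0.717
So phi_hat = [-0.1330, 0.7170].
Therefore phi_hat_2 = 0.7170.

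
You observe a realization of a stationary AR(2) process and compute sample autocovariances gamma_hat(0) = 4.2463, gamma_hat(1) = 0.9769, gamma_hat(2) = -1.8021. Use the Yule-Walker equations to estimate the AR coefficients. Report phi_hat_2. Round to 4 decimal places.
\hat\phi_{2} = -0.5040

The Yule-Walker equations for an AR(p) process read, in matrix form,
  Gamma_p phi = r_p,   with   (Gamma_p)_{ij} = gamma(|i - j|),
                       (r_p)_i = gamma(i),   i,j = 1..p.
Substitute the sample gammas (Toeplitz matrix and right-hand side of size 2):
  Gamma_p = [[4.2463, 0.9769], [0.9769, 4.2463]]
  r_p     = [0.9769, -1.8021]
Written out:
  4.2463 phi_1 + 0.9769 phi_2 = 0.9769
  0.9769 phi_1 + 4.2463 phi_2 = -1.8021
Solve by Cramer's rule:
  det = gamma(0)^2 - gamma(1)^2 = (4.2463)^2 - (0.9769)^2 = 18.03106369 - 0.95433361 = 17.07673008
  phi_hat_1 = [gamma(1) gamma(0) - gamma(1) gamma(2)] / det = [(0.9769)(4.2463) - (0.9769)(-1.8021)] / 17.07673008 = 5.90868196 / 17.07673008 = 0.346
  phi_hat_2 = [gamma(0) gamma(2) - gamma(1)^2] / det = [(4.2463)(-1.8021) - (0.9769)^2] / 17.07673008 = -8.60659084 / 17.07673008 = -0.504
So phi_hat = [0.3460, -0.5040].
Therefore phi_hat_2 = -0.5040.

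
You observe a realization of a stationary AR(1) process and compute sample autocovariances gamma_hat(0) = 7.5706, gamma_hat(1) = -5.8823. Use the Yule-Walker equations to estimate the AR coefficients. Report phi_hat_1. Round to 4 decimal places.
\hat\phi_{1} = -0.7770

The Yule-Walker equations for an AR(p) process read, in matrix form,
  Gamma_p phi = r_p,   with   (Gamma_p)_{ij} = gamma(|i - j|),
                       (r_p)_i = gamma(i),   i,j = 1..p.
Substitute the sample gammas (Toeplitz matrix and right-hand side of size 1):
  Gamma_p = [[7.5706]]
  r_p     = [-5.8823]
With p = 1 this is the single equation gamma(0) phi_1 = gamma(1):
  phi_hat_1 = gamma(1) / gamma(0) = -5.8823 / 7.5706 = -0.7770.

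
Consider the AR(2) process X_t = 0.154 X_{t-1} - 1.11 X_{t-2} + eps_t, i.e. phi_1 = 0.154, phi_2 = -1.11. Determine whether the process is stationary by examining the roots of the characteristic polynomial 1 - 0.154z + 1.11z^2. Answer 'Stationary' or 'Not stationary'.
\text{Not stationary}

The AR(p) characteristic polynomial is P(z) = 1 - 0.154z + 1.11z^2.
Stationarity requires all roots to lie outside the unit circle, i.e. |z| > 1 for every root.
Set 1 + (-0.154) z + (1.11) z^2 = 0, i.e. a z^2 + b z + c = 0 with a = 1.11, b = -0.154, c = 1.
Discriminant D = b^2 - 4ac = (-0.154)^2 - 4*(1.11)*1 = 0.023716 - (4.44) = -4.416284.
D < 0, so the roots are the complex-conjugate pair z = (-b +/- i sqrt(-D)) / (2a) = 0.0694 +/- 0.9466i.
For a conjugate pair |z|^2 = z * conj(z) = (product of roots) = c/a = 1/(1.11) = 0.900901, so |z| = sqrt(0.900901) = 0.9492 for both roots.
Moduli of all roots: 0.9492, 0.9492.
All moduli strictly greater than 1? No.
Verdict: Not stationary.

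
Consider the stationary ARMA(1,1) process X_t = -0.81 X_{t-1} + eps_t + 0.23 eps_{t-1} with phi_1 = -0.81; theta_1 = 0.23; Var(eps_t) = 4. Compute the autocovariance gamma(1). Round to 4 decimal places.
\gamma(1) = -5.4893

Multiply the model equation by X_{t-k} and take expectations. With theta_0 = psi_0 = 1 and psi_j the MA(infinity) weights, this gives
  gamma(k) - sum_i phi_i gamma(k-i) = c_k,
  c_k = sigma^2 * sum_{j=k..q} theta_j psi_{j-k}   (c_k = 0 for k > q),
using gamma(-m) = gamma(m).
psi-weights needed (psi_j = theta_j + sum_i phi_i psi_{j-i}):
  psi_1 = theta_1 + phi_1 = 0.23 + (-0.81) = -0.58
Right-hand sides:
  c_0 = sigma^2 (1 + theta_1 psi_1) = 4 * (1 + (0.23)(-0.58)) = 4 * 0.8666 = 3.4664
  c_1 = sigma^2 theta_1 = 4 * (0.23) = 0.92
  c_2 = 0
Equations for k = 0 and k = 1 (AR order 1):
  gamma(0) = phi_1 gamma(1) + c_0
  gamma(1) = phi_1 gamma(0) + c_1
Substituting the second into the first: gamma(0) (1 - phi_1^2) = c_0 + phi_1 c_1, so
  gamma(0) = (c_0 + phi_1 c_1) / (1 - phi_1^2) = (3.4664 + (-0.81)(0.92)) / (1 - (-0.81)^2) = 2.7212 / 0.3439 = 7.912765.
  gamma(1) = phi_1 gamma(0) + c_1 = (-0.81)(7.912765) + (0.92) = -5.48934.
Therefore gamma(1) = -5.4893 (to 4 decimal places).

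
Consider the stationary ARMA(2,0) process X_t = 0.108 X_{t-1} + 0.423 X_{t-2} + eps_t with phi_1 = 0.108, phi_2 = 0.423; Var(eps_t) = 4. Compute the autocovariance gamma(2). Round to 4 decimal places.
\gamma(2) = 2.2376

Multiply the model equation by X_{t-k} and take expectations. With theta_0 = psi_0 = 1 and psi_j the MA(infinity) weights, this gives
  gamma(k) - sum_i phi_i gamma(k-i) = c_k,
  c_k = sigma^2 * sum_{j=k..q} theta_j psi_{j-k}   (c_k = 0 for k > q),
using gamma(-m) = gamma(m).
Pure AR (q = 0): c_0 = sigma^2 = 4, c_k = 0 for k >= 1.
Equations for k = 0, 1, 2 (AR order 2, c_2 = 0):
  (E0) gamma(0) = phi_1 gamma(1) + phi_2 gamma(2) + c_0
  (E1) gamma(1) = phi_1 gamma(0) + phi_2 gamma(1) + c_1
  (E2) gamma(2) = phi_1 gamma(1) + phi_2 gamma(0)
From (E1): gamma(1) = A gamma(0) + B with
  A = phi_1 / (1 - phi_2) = 0.108 / 0.577 = 0.187175,   B = c_1 / (1 - phi_2) = 0 / 0.577 = 0.
Insert (E2) into (E0): gamma(0) (1 - phi_2^2) = phi_1 (1 + phi_2) gamma(1) + c_0.
  phi_1 (1 + phi_2) = (0.108)(1.423) = 0.153684,   1 - phi_2^2 = 0.821071.
Replace gamma(1) by A gamma(0) + B and collect gamma(0):
  gamma(0) [0.821071 - (0.153684)(0.187175)] = c_0 = 4
  gamma(0) * 0.792305 = 4
  gamma(0) = 4 / 0.792305 = 5.04856.
  gamma(1) = A gamma(0) = (0.187175)(5.04856) = 0.944964.
  gamma(2) = phi_1 gamma(1) + phi_2 gamma(0) = (0.108)(0.944964) + (0.423)(5.04856) = 2.237597.
Therefore gamma(2) = 2.2376 (to 4 decimal places).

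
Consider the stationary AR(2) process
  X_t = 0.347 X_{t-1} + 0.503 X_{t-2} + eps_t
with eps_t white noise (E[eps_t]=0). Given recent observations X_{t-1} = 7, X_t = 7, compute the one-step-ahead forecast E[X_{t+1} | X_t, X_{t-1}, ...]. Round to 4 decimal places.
E[X_{t+1} \mid \mathcal F_t] = 5.9500

For an AR(p) model X_t = c + sum_i phi_i X_{t-i} + eps_t, the
one-step-ahead conditional mean is
  E[X_{t+1} | X_t, ...] = c + sum_i phi_i X_{t+1-i}.
Substitute known values:
  E[X_{t+1} | ...] = (0.347) * (7) + (0.503) * (7)
                   = 5.9500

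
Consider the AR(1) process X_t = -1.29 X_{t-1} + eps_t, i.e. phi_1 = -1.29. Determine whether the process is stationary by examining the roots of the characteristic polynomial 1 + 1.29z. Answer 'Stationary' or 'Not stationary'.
\text{Not stationary}

The AR(p) characteristic polynomial is P(z) = 1 + 1.29z.
Stationarity requires all roots to lie outside the unit circle, i.e. |z| > 1 for every root.
This is linear in z: 1 + (1.29) z = 0  =>  z = -1/(1.29) = -0.775194,  |z| = 0.775194.
Moduli of all roots: 0.7752.
All moduli strictly greater than 1? No.
Verdict: Not stationary.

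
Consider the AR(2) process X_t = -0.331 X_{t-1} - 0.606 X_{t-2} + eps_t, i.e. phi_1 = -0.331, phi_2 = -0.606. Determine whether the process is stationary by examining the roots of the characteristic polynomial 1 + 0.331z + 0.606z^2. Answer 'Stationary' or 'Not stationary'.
\text{Stationary}

The AR(p) characteristic polynomial is P(z) = 1 + 0.331z + 0.606z^2.
Stationarity requires all roots to lie outside the unit circle, i.e. |z| > 1 for every root.
Set 1 + (0.331) z + (0.606) z^2 = 0, i.e. a z^2 + b z + c = 0 with a = 0.606, b = 0.331, c = 1.
Discriminant D = b^2 - 4ac = (0.331)^2 - 4*(0.606)*1 = 0.109561 - (2.424) = -2.314439.
D < 0, so the roots are the complex-conjugate pair z = (-b +/- i sqrt(-D)) / (2a) = -0.2731 +/- 1.2552i.
For a conjugate pair |z|^2 = z * conj(z) = (product of roots) = c/a = 1/(0.606) = 1.650165, so |z| = sqrt(1.650165) = 1.2846 for both roots.
Moduli of all roots: 1.2846, 1.2846.
All moduli strictly greater than 1? Yes.
Verdict: Stationary.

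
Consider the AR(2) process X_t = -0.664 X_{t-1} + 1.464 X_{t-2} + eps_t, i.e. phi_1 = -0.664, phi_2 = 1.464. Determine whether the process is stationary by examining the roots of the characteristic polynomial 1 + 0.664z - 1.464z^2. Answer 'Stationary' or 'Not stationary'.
\text{Not stationary}

The AR(p) characteristic polynomial is P(z) = 1 + 0.664z - 1.464z^2.
Stationarity requires all roots to lie outside the unit circle, i.e. |z| > 1 for every root.
Set 1 + (0.664) z + (-1.464) z^2 = 0, i.e. a z^2 + b z + c = 0 with a = -1.464, b = 0.664, c = 1.
Discriminant D = b^2 - 4ac = (0.664)^2 - 4*(-1.464)*1 = 0.440896 - (-5.856) = 6.296896.
D >= 0, so the roots are real: z = (-b +/- sqrt(D)) / (2a) = (-0.664 +/- 2.509362) / (-2.928).
  z_1 = (-0.664 + 2.509362) / (-2.928) = -0.6302,   |z_1| = 0.6302.
  z_2 = (-0.664 - 2.509362) / (-2.928) = 1.0838,   |z_2| = 1.0838.
Moduli of all roots: 0.6302, 1.0838.
All moduli strictly greater than 1? No.
Verdict: Not stationary.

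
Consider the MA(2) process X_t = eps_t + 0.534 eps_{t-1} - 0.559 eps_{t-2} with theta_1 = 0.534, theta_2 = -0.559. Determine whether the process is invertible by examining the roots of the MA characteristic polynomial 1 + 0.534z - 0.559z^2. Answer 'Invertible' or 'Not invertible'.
\text{Not invertible}

The MA(q) characteristic polynomial is P(z) = 1 + 0.534z - 0.559z^2.
Invertibility requires all roots to lie outside the unit circle, i.e. |z| > 1 for every root.
Set 1 + (0.534) z + (-0.559) z^2 = 0, i.e. a z^2 + b z + c = 0 with a = -0.559, b = 0.534, c = 1.
Discriminant D = b^2 - 4ac = (0.534)^2 - 4*(-0.559)*1 = 0.285156 - (-2.236) = 2.521156.
D >= 0, so the roots are real: z = (-b +/- sqrt(D)) / (2a) = (-0.534 +/- 1.587815) / (-1.118).
  z_1 = (-0.534 + 1.587815) / (-1.118) = -0.9426,   |z_1| = 0.9426.
  z_2 = (-0.534 - 1.587815) / (-1.118) = 1.8979,   |z_2| = 1.8979.
Moduli of all roots: 0.9426, 1.8979.
All moduli strictly greater than 1? No.
Verdict: Not invertible.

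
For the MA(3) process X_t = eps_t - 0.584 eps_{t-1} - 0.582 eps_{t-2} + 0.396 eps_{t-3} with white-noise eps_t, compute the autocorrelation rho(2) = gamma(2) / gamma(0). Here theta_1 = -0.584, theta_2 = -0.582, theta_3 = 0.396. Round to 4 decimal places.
\rho(2) = -0.4428

For an MA(q) process with theta_0 = 1, the autocovariance is
  gamma(k) = sigma^2 * sum_{i=0..q-k} theta_i * theta_{i+k},
and rho(k) = gamma(k) / gamma(0). Sigma^2 cancels.
  numerator   = (1)*(-0.582) + (-0.584)*(0.396) = -0.813264.
  denominator = (1)^2 + (-0.584)^2 + (-0.582)^2 + (0.396)^2 = 1.836596.
  rho(2) = -0.813264 / 1.836596 = -0.4428.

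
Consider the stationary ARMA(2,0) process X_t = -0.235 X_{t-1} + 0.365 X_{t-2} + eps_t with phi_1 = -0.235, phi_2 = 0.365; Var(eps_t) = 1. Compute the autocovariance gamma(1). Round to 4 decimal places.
\gamma(1) = -0.4947

Multiply the model equation by X_{t-k} and take expectations. With theta_0 = psi_0 = 1 and psi_j the MA(infinity) weights, this gives
  gamma(k) - sum_i phi_i gamma(k-i) = c_k,
  c_k = sigma^2 * sum_{j=k..q} theta_j psi_{j-k}   (c_k = 0 for k > q),
using gamma(-m) = gamma(m).
Pure AR (q = 0): c_0 = sigma^2 = 1, c_k = 0 for k >= 1.
Equations for k = 0, 1, 2 (AR order 2, c_2 = 0):
  (E0) gamma(0) = phi_1 gamma(1) + phi_2 gamma(2) + c_0
  (E1) gamma(1) = phi_1 gamma(0) + phi_2 gamma(1) + c_1
  (E2) gamma(2) = phi_1 gamma(1) + phi_2 gamma(0)
From (E1): gamma(1) = A gamma(0) + B with
  A = phi_1 / (1 - phi_2) = -0.235 / 0.635 = -0.370079,   B = c_1 / (1 - phi_2) = 0 / 0.635 = 0.
Insert (E2) into (E0): gamma(0) (1 - phi_2^2) = phi_1 (1 + phi_2) gamma(1) + c_0.
  phi_1 (1 + phi_2) = (-0.235)(1.365) = -0.320775,   1 - phi_2^2 = 0.866775.
Replace gamma(1) by A gamma(0) + B and collect gamma(0):
  gamma(0) [0.866775 - (-0.320775)(-0.370079)] = c_0 = 1
  gamma(0) * 0.748063 = 1
  gamma(0) = 1 / 0.748063 = 1.336786.
  gamma(1) = A gamma(0) = (-0.370079)(1.336786) = -0.494716.
Therefore gamma(1) = -0.4947 (to 4 decimal places).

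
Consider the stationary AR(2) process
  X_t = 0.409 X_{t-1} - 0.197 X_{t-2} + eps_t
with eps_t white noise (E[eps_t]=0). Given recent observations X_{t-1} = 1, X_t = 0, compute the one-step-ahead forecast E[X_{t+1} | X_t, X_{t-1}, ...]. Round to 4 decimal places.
E[X_{t+1} \mid \mathcal F_t] = -0.1970

For an AR(p) model X_t = c + sum_i phi_i X_{t-i} + eps_t, the
one-step-ahead conditional mean is
  E[X_{t+1} | X_t, ...] = c + sum_i phi_i X_{t+1-i}.
Substitute known values:
  E[X_{t+1} | ...] = (0.409) * (0) + (-0.197) * (1)
                   = -0.1970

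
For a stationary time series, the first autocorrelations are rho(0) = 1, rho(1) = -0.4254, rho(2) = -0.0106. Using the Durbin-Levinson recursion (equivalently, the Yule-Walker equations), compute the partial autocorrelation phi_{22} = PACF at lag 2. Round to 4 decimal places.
\phi_{22} = -0.2339

The PACF at lag k is phi_{kk}, the last component of the solution
to the Yule-Walker system G_k phi = r_k where
  (G_k)_{ij} = rho(|i - j|), (r_k)_i = rho(i), i,j = 1..k.
Equivalently, Durbin-Levinson gives phi_{kk} iteratively:
  phi_{11} = rho(1)
  phi_{kk} = [rho(k) - sum_{j=1..k-1} phi_{k-1,j} rho(k-j)]
            / [1 - sum_{j=1..k-1} phi_{k-1,j} rho(j)],
  phi_{k,j} = phi_{k-1,j} - phi_{kk} phi_{k-1,k-j},  j = 1..k-1.
Step k = 1:
  phi_11 = rho(1) = -0.4254.
Step k = 2:
  phi_22 = [rho(2) - phi_11 rho(1)] / [1 - phi_11 rho(1)] = [-0.0106 - (-0.4254)(-0.4254)] / [1 - (-0.4254)(-0.4254)]
         = -0.19156516 / 0.81903484 = -0.2339.
Therefore phi_{22} = -0.2339.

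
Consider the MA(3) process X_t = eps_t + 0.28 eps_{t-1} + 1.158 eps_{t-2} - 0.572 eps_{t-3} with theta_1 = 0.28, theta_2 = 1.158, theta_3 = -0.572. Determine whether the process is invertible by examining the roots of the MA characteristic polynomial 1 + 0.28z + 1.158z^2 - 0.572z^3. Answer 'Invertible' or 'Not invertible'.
\text{Not invertible}

The MA(q) characteristic polynomial is P(z) = 1 + 0.28z + 1.158z^2 - 0.572z^3.
Invertibility requires all roots to lie outside the unit circle, i.e. |z| > 1 for every root.
Degree 3: look for a simple real root z0 first, then factor out (1 - z/z0) and solve the remaining quadratic.
Testing z0 = 2.5: P(2.5) = 1 + (0.28)(2.5) + (1.158)(2.5)^2 + (-0.572)(2.5)^3
  = 1 + (0.7) + (7.2375) + (-8.9375) = 0.  So z_0 = 2.5 is a root, |z_0| = 2.5.
Divide out the factor (1 - 0.4 z) = (1 - z/z0) (since 1/z0 = 0.4):
  P(z) = (1 - 0.4 z)(1 + (0.68) z + (1.43) z^2)
  [check: z-coef 0.68 - (0.4) = 0.28; z^2-coef 1.43 - (0.4)(0.68) = 1.158; z^3-coef -(0.4)(1.43) = -0.572.]
Remaining roots from the quadratic factor 1 + (0.68) z + (1.43) z^2:
  Set 1 + (0.68) z + (1.43) z^2 = 0, i.e. a z^2 + b z + c = 0 with a = 1.43, b = 0.68, c = 1.
  Discriminant D = b^2 - 4ac = (0.68)^2 - 4*(1.43)*1 = 0.4624 - (5.72) = -5.2576.
  D < 0, so the roots are the complex-conjugate pair z = (-b +/- i sqrt(-D)) / (2a) = -0.2378 +/- 0.8017i.
  For a conjugate pair |z|^2 = z * conj(z) = (product of roots) = c/a = 1/(1.43) = 0.699301, so |z| = sqrt(0.699301) = 0.8362 for both roots.
Moduli of all roots: 2.5000, 0.8362, 0.8362.
All moduli strictly greater than 1? No.
Verdict: Not invertible.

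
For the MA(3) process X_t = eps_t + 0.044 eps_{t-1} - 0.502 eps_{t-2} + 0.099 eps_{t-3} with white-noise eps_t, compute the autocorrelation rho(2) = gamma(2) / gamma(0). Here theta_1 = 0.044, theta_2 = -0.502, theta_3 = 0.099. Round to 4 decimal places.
\rho(2) = -0.3938

For an MA(q) process with theta_0 = 1, the autocovariance is
  gamma(k) = sigma^2 * sum_{i=0..q-k} theta_i * theta_{i+k},
and rho(k) = gamma(k) / gamma(0). Sigma^2 cancels.
  numerator   = (1)*(-0.502) + (0.044)*(0.099) = -0.497644.
  denominator = (1)^2 + (0.044)^2 + (-0.502)^2 + (0.099)^2 = 1.263741.
  rho(2) = -0.497644 / 1.263741 = -0.3938.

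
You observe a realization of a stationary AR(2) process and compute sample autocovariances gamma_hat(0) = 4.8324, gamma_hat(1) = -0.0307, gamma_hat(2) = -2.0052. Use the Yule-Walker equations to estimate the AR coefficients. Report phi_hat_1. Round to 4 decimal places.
\hat\phi_{1} = -0.0090

The Yule-Walker equations for an AR(p) process read, in matrix form,
  Gamma_p phi = r_p,   with   (Gamma_p)_{ij} = gamma(|i - j|),
                       (r_p)_i = gamma(i),   i,j = 1..p.
Substitute the sample gammas (Toeplitz matrix and right-hand side of size 2):
  Gamma_p = [[4.8324, -0.0307], [-0.0307, 4.8324]]
  r_p     = [-0.0307, -2.0052]
Written out:
  4.8324 phi_1 - 0.0307 phi_2 = -0.0307
  -0.0307 phi_1 + 4.8324 phi_2 = -2.0052
Solve by Cramer's rule:
  det = gamma(0)^2 - gamma(1)^2 = (4.8324)^2 - (-0.0307)^2 = 23.35208976 - 0.00094249 = 23.35114727
  phi_hat_1 = [gamma(1) gamma(0) - gamma(1) gamma(2)] / det = [(-0.0307)(4.8324) - (-0.0307)(-2.0052)] / 23.35114727 = -0.20991432 / 23.35114727 = -0.009
  phi_hat_2 = [gamma(0) gamma(2) - gamma(1)^2] / det = [(4.8324)(-2.0052) - (-0.0307)^2] / 23.35114727 = -9.69087097 / 23.35114727 = -0.415
So phi_hat = [-0.0090, -0.4150].
Therefore phi_hat_1 = -0.0090.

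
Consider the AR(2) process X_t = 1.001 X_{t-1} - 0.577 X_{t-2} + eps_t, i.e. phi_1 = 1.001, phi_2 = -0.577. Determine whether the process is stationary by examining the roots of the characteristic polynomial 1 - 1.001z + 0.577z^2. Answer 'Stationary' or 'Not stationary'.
\text{Stationary}

The AR(p) characteristic polynomial is P(z) = 1 - 1.001z + 0.577z^2.
Stationarity requires all roots to lie outside the unit circle, i.e. |z| > 1 for every root.
Set 1 + (-1.001) z + (0.577) z^2 = 0, i.e. a z^2 + b z + c = 0 with a = 0.577, b = -1.001, c = 1.
Discriminant D = b^2 - 4ac = (-1.001)^2 - 4*(0.577)*1 = 1.002001 - (2.308) = -1.305999.
D < 0, so the roots are the complex-conjugate pair z = (-b +/- i sqrt(-D)) / (2a) = 0.8674 +/- 0.9903i.
For a conjugate pair |z|^2 = z * conj(z) = (product of roots) = c/a = 1/(0.577) = 1.733102, so |z| = sqrt(1.733102) = 1.3165 for both roots.
Moduli of all roots: 1.3165, 1.3165.
All moduli strictly greater than 1? Yes.
Verdict: Stationary.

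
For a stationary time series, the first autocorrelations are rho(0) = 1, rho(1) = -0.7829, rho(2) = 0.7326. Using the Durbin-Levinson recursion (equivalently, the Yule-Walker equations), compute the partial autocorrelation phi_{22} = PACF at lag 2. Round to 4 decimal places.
\phi_{22} = 0.3092

The PACF at lag k is phi_{kk}, the last component of the solution
to the Yule-Walker system G_k phi = r_k where
  (G_k)_{ij} = rho(|i - j|), (r_k)_i = rho(i), i,j = 1..k.
Equivalently, Durbin-Levinson gives phi_{kk} iteratively:
  phi_{11} = rho(1)
  phi_{kk} = [rho(k) - sum_{j=1..k-1} phi_{k-1,j} rho(k-j)]
            / [1 - sum_{j=1..k-1} phi_{k-1,j} rho(j)],
  phi_{k,j} = phi_{k-1,j} - phi_{kk} phi_{k-1,k-j},  j = 1..k-1.
Step k = 1:
  phi_11 = rho(1) = -0.7829.
Step k = 2:
  phi_22 = [rho(2) - phi_11 rho(1)] / [1 - phi_11 rho(1)] = [0.7326 - (-0.7829)(-0.7829)] / [1 - (-0.7829)(-0.7829)]
         = 0.11966759 / 0.38706759 = 0.3092.
Therefore phi_{22} = 0.3092.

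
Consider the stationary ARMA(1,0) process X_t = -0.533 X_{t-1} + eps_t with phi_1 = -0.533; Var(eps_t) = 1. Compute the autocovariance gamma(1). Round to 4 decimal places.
\gamma(1) = -0.7445

Multiply the model equation by X_{t-k} and take expectations. With theta_0 = psi_0 = 1 and psi_j the MA(infinity) weights, this gives
  gamma(k) - sum_i phi_i gamma(k-i) = c_k,
  c_k = sigma^2 * sum_{j=k..q} theta_j psi_{j-k}   (c_k = 0 for k > q),
using gamma(-m) = gamma(m).
Pure AR (q = 0): c_0 = sigma^2 = 1, c_k = 0 for k >= 1.
Equations for k = 0 and k = 1 (AR order 1):
  gamma(0) = phi_1 gamma(1) + c_0
  gamma(1) = phi_1 gamma(0) + c_1
Substituting the second into the first: gamma(0) (1 - phi_1^2) = c_0 + phi_1 c_1, so
  gamma(0) = c_0 / (1 - phi_1^2) = 1 / (1 - (-0.533)^2) = 1 / 0.715911 = 1.396822.
  gamma(1) = phi_1 gamma(0) = (-0.533)(1.396822) = -0.744506.
Therefore gamma(1) = -0.7445 (to 4 decimal places).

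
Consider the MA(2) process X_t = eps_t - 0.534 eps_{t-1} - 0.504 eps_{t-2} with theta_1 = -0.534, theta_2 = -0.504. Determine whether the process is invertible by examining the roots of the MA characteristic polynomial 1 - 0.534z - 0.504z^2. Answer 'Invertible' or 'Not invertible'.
\text{Not invertible}

The MA(q) characteristic polynomial is P(z) = 1 - 0.534z - 0.504z^2.
Invertibility requires all roots to lie outside the unit circle, i.e. |z| > 1 for every root.
Set 1 + (-0.534) z + (-0.504) z^2 = 0, i.e. a z^2 + b z + c = 0 with a = -0.504, b = -0.534, c = 1.
Discriminant D = b^2 - 4ac = (-0.534)^2 - 4*(-0.504)*1 = 0.285156 - (-2.016) = 2.301156.
D >= 0, so the roots are real: z = (-b +/- sqrt(D)) / (2a) = (0.534 +/- 1.516956) / (-1.008).
  z_1 = (0.534 + 1.516956) / (-1.008) = -2.0347,   |z_1| = 2.0347.
  z_2 = (0.534 - 1.516956) / (-1.008) = 0.9752,   |z_2| = 0.9752.
Moduli of all roots: 2.0347, 0.9752.
All moduli strictly greater than 1? No.
Verdict: Not invertible.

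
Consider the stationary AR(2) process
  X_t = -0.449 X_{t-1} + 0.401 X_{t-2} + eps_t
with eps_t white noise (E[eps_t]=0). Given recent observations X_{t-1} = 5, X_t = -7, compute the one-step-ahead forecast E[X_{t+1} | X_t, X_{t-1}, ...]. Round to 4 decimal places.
E[X_{t+1} \mid \mathcal F_t] = 5.1480

For an AR(p) model X_t = c + sum_i phi_i X_{t-i} + eps_t, the
one-step-ahead conditional mean is
  E[X_{t+1} | X_t, ...] = c + sum_i phi_i X_{t+1-i}.
Substitute known values:
  E[X_{t+1} | ...] = (-0.449) * (-7) + (0.401) * (5)
                   = 5.1480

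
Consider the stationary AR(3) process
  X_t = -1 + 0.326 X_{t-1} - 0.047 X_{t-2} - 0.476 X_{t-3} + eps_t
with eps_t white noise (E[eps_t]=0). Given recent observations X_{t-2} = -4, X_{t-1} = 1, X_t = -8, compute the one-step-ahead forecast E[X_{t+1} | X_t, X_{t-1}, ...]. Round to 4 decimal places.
E[X_{t+1} \mid \mathcal F_t] = -1.7510

For an AR(p) model X_t = c + sum_i phi_i X_{t-i} + eps_t, the
one-step-ahead conditional mean is
  E[X_{t+1} | X_t, ...] = c + sum_i phi_i X_{t+1-i}.
Substitute known values:
  E[X_{t+1} | ...] = -1 + (0.326) * (-8) + (-0.047) * (1) + (-0.476) * (-4)
                   = -1.7510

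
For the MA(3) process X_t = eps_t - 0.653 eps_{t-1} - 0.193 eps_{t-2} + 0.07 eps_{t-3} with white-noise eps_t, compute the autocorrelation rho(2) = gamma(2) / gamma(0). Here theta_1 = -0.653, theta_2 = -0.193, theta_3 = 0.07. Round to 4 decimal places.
\rho(2) = -0.1625

For an MA(q) process with theta_0 = 1, the autocovariance is
  gamma(k) = sigma^2 * sum_{i=0..q-k} theta_i * theta_{i+k},
and rho(k) = gamma(k) / gamma(0). Sigma^2 cancels.
  numerator   = (1)*(-0.193) + (-0.653)*(0.07) = -0.23871.
  denominator = (1)^2 + (-0.653)^2 + (-0.193)^2 + (0.07)^2 = 1.468558.
  rho(2) = -0.23871 / 1.468558 = -0.1625.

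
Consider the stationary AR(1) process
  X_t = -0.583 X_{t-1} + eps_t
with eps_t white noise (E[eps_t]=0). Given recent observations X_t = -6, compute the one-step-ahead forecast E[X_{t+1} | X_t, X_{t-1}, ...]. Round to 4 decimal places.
E[X_{t+1} \mid \mathcal F_t] = 3.4980

For an AR(p) model X_t = c + sum_i phi_i X_{t-i} + eps_t, the
one-step-ahead conditional mean is
  E[X_{t+1} | X_t, ...] = c + sum_i phi_i X_{t+1-i}.
Substitute known values:
  E[X_{t+1} | ...] = (-0.583) * (-6)
                   = 3.4980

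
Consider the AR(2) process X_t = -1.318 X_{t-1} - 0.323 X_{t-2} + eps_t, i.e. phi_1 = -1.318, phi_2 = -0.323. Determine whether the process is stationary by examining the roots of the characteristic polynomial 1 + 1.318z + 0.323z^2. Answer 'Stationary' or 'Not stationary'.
\text{Stationary}

The AR(p) characteristic polynomial is P(z) = 1 + 1.318z + 0.323z^2.
Stationarity requires all roots to lie outside the unit circle, i.e. |z| > 1 for every root.
Set 1 + (1.318) z + (0.323) z^2 = 0, i.e. a z^2 + b z + c = 0 with a = 0.323, b = 1.318, c = 1.
Discriminant D = b^2 - 4ac = (1.318)^2 - 4*(0.323)*1 = 1.737124 - (1.292) = 0.445124.
D >= 0, so the roots are real: z = (-b +/- sqrt(D)) / (2a) = (-1.318 +/- 0.667176) / (0.646).
  z_1 = (-1.318 + 0.667176) / (0.646) = -1.0075,   |z_1| = 1.0075.
  z_2 = (-1.318 - 0.667176) / (0.646) = -3.073,   |z_2| = 3.073.
Moduli of all roots: 1.0075, 3.0730.
All moduli strictly greater than 1? Yes.
Verdict: Stationary.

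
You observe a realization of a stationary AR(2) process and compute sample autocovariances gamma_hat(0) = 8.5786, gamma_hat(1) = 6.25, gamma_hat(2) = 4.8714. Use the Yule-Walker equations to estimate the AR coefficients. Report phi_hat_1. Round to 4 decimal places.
\hat\phi_{1} = 0.6710

The Yule-Walker equations for an AR(p) process read, in matrix form,
  Gamma_p phi = r_p,   with   (Gamma_p)_{ij} = gamma(|i - j|),
                       (r_p)_i = gamma(i),   i,j = 1..p.
Substitute the sample gammas (Toeplitz matrix and right-hand side of size 2):
  Gamma_p = [[8.5786, 6.25], [6.25, 8.5786]]
  r_p     = [6.25, 4.8714]
Written out:
  8.5786 phi_1 + 6.25 phi_2 = 6.25
  6.25 phi_1 + 8.5786 phi_2 = 4.8714
Solve by Cramer's rule:
  det = gamma(0)^2 - gamma(1)^2 = (8.5786)^2 - (6.25)^2 = 73.59237796 - 39.0625 = 34.52987796
  phi_hat_1 = [gamma(1) gamma(0) - gamma(1) gamma(2)] / det = [(6.25)(8.5786) - (6.25)(4.8714)] / 34.52987796 = 23.17 / 34.52987796 = 0.671
  phi_hat_2 = [gamma(0) gamma(2) - gamma(1)^2] / det = [(8.5786)(4.8714) - (6.25)^2] / 34.52987796 = 2.72729204 / 34.52987796 = 0.079
So phi_hat = [0.6710, 0.0790].
Therefore phi_hat_1 = 0.6710.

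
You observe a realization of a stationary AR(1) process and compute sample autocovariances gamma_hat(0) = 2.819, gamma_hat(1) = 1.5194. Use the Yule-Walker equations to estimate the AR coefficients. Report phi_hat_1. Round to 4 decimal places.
\hat\phi_{1} = 0.5390

The Yule-Walker equations for an AR(p) process read, in matrix form,
  Gamma_p phi = r_p,   with   (Gamma_p)_{ij} = gamma(|i - j|),
                       (r_p)_i = gamma(i),   i,j = 1..p.
Substitute the sample gammas (Toeplitz matrix and right-hand side of size 1):
  Gamma_p = [[2.819]]
  r_p     = [1.5194]
With p = 1 this is the single equation gamma(0) phi_1 = gamma(1):
  phi_hat_1 = gamma(1) / gamma(0) = 1.5194 / 2.819 = 0.5390.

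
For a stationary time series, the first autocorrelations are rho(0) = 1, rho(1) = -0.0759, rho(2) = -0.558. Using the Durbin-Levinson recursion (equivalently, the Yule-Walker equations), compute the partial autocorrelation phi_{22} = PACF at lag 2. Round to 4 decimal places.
\phi_{22} = -0.5670

The PACF at lag k is phi_{kk}, the last component of the solution
to the Yule-Walker system G_k phi = r_k where
  (G_k)_{ij} = rho(|i - j|), (r_k)_i = rho(i), i,j = 1..k.
Equivalently, Durbin-Levinson gives phi_{kk} iteratively:
  phi_{11} = rho(1)
  phi_{kk} = [rho(k) - sum_{j=1..k-1} phi_{k-1,j} rho(k-j)]
            / [1 - sum_{j=1..k-1} phi_{k-1,j} rho(j)],
  phi_{k,j} = phi_{k-1,j} - phi_{kk} phi_{k-1,k-j},  j = 1..k-1.
Step k = 1:
  phi_11 = rho(1) = -0.0759.
Step k = 2:
  phi_22 = [rho(2) - phi_11 rho(1)] / [1 - phi_11 rho(1)] = [-0.558 - (-0.0759)(-0.0759)] / [1 - (-0.0759)(-0.0759)]
         = -0.56376081 / 0.99423919 = -0.567.
Therefore phi_{22} = -0.5670.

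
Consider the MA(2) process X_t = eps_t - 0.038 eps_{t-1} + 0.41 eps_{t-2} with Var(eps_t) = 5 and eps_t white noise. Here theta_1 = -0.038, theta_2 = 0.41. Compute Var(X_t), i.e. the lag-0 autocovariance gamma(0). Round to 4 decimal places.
\gamma(0) = 5.8477

For an MA(q) process X_t = eps_t + sum_i theta_i eps_{t-i} with
Var(eps_t) = sigma^2, the variance is
  gamma(0) = sigma^2 * (1 + sum_i theta_i^2).
  sum_i theta_i^2 = (-0.038)^2 + (0.41)^2 = 0.001444 + 0.1681 = 0.169544.
  gamma(0) = 5 * (1 + 0.169544) = 5 * 1.169544 = 5.84772, which rounds to 5.8477.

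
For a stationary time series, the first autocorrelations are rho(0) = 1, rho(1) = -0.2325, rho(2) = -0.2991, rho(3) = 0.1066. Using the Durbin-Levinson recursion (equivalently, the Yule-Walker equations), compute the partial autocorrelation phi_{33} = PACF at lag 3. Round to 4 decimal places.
\phi_{33} = -0.0930

The PACF at lag k is phi_{kk}, the last component of the solution
to the Yule-Walker system G_k phi = r_k where
  (G_k)_{ij} = rho(|i - j|), (r_k)_i = rho(i), i,j = 1..k.
Equivalently, Durbin-Levinson gives phi_{kk} iteratively:
  phi_{11} = rho(1)
  phi_{kk} = [rho(k) - sum_{j=1..k-1} phi_{k-1,j} rho(k-j)]
            / [1 - sum_{j=1..k-1} phi_{k-1,j} rho(j)],
  phi_{k,j} = phi_{k-1,j} - phi_{kk} phi_{k-1,k-j},  j = 1..k-1.
Step k = 1:
  phi_11 = rho(1) = -0.2325.
Step k = 2:
  phi_22 = [rho(2) - phi_11 rho(1)] / [1 - phi_11 rho(1)] = [-0.2991 - (-0.2325)(-0.2325)] / [1 - (-0.2325)(-0.2325)]
         = -0.35315625 / 0.94594375 = -0.373337.
  Update: phi_21 = phi_11 - phi_22 phi_11 = -0.2325 - (-0.373337)(-0.2325) = -0.319301.
Step k = 3:
  phi_33 = [rho(3) - phi_21 rho(2) - phi_22 rho(1)] / [1 - phi_21 rho(1) - phi_22 rho(2)]
    numerator   = 0.1066 - (-0.319301)(-0.2991) - (-0.373337)(-0.2325) = -0.07570388
    denominator = 1 - (-0.319301)(-0.2325) - (-0.373337)(-0.2991) = 0.81409729
  phi_33 = -0.07570388 / 0.81409729 = -0.093.
Therefore phi_{33} = -0.0930.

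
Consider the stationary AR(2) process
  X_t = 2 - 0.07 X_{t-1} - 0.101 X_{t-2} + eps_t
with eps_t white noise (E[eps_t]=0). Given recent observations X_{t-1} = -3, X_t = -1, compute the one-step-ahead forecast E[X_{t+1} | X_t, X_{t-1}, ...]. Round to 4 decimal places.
E[X_{t+1} \mid \mathcal F_t] = 2.3730

For an AR(p) model X_t = c + sum_i phi_i X_{t-i} + eps_t, the
one-step-ahead conditional mean is
  E[X_{t+1} | X_t, ...] = c + sum_i phi_i X_{t+1-i}.
Substitute known values:
  E[X_{t+1} | ...] = 2 + (-0.07) * (-1) + (-0.101) * (-3)
                   = 2.3730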